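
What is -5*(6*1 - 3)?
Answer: -15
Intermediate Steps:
-5*(6*1 - 3) = -5*(6 - 3) = -5*3 = -15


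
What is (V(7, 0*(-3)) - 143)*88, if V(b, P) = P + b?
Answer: -11968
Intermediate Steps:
(V(7, 0*(-3)) - 143)*88 = ((0*(-3) + 7) - 143)*88 = ((0 + 7) - 143)*88 = (7 - 143)*88 = -136*88 = -11968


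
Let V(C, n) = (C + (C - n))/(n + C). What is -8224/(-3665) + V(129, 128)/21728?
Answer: 22962040977/10232855920 ≈ 2.2440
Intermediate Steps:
V(C, n) = (-n + 2*C)/(C + n)
-8224/(-3665) + V(129, 128)/21728 = -8224/(-3665) + ((-1*128 + 2*129)/(129 + 128))/21728 = -8224*(-1/3665) + ((-128 + 258)/257)*(1/21728) = 8224/3665 + ((1/257)*130)*(1/21728) = 8224/3665 + (130/257)*(1/21728) = 8224/3665 + 65/2792048 = 22962040977/10232855920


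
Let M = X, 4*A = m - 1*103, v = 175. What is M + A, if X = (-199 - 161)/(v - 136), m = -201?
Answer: -1108/13 ≈ -85.231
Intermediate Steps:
X = -120/13 (X = (-199 - 161)/(175 - 136) = -360/39 = -360*1/39 = -120/13 ≈ -9.2308)
A = -76 (A = (-201 - 1*103)/4 = (-201 - 103)/4 = (1/4)*(-304) = -76)
M = -120/13 ≈ -9.2308
M + A = -120/13 - 76 = -1108/13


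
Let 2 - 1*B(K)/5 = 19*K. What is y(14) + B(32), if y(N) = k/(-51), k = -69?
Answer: -51487/17 ≈ -3028.6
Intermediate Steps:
B(K) = 10 - 95*K
y(N) = 23/17 (y(N) = -69/(-51) = -69*(-1/51) = 23/17)
y(14) + B(32) = 23/17 + (10 - 95*32) = 23/17 + (10 - 3040) = 23/17 - 3030 = -51487/17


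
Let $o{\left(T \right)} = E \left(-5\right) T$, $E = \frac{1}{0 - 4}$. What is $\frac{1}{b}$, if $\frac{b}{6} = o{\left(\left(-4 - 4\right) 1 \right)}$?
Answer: $- \frac{1}{60} \approx -0.016667$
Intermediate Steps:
$E = - \frac{1}{4}$ ($E = \frac{1}{-4} = - \frac{1}{4} \approx -0.25$)
$o{\left(T \right)} = \frac{5 T}{4}$ ($o{\left(T \right)} = \left(- \frac{1}{4}\right) \left(-5\right) T = \frac{5 T}{4}$)
$b = -60$ ($b = 6 \frac{5 \left(-4 - 4\right) 1}{4} = 6 \frac{5 \left(\left(-8\right) 1\right)}{4} = 6 \cdot \frac{5}{4} \left(-8\right) = 6 \left(-10\right) = -60$)
$\frac{1}{b} = \frac{1}{-60} = - \frac{1}{60}$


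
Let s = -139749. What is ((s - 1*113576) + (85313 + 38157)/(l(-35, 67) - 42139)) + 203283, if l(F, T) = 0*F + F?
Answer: -1055297389/21087 ≈ -50045.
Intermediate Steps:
l(F, T) = F (l(F, T) = 0 + F = F)
((s - 1*113576) + (85313 + 38157)/(l(-35, 67) - 42139)) + 203283 = ((-139749 - 1*113576) + (85313 + 38157)/(-35 - 42139)) + 203283 = ((-139749 - 113576) + 123470/(-42174)) + 203283 = (-253325 + 123470*(-1/42174)) + 203283 = (-253325 - 61735/21087) + 203283 = -5341926010/21087 + 203283 = -1055297389/21087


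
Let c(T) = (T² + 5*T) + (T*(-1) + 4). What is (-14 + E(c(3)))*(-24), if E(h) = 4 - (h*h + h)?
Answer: 15840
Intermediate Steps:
c(T) = 4 + T² + 4*T (c(T) = (T² + 5*T) + (-T + 4) = (T² + 5*T) + (4 - T) = 4 + T² + 4*T)
E(h) = 4 - h - h² (E(h) = 4 - (h² + h) = 4 - (h + h²) = 4 + (-h - h²) = 4 - h - h²)
(-14 + E(c(3)))*(-24) = (-14 + (4 - (4 + 3² + 4*3) - (4 + 3² + 4*3)²))*(-24) = (-14 + (4 - (4 + 9 + 12) - (4 + 9 + 12)²))*(-24) = (-14 + (4 - 1*25 - 1*25²))*(-24) = (-14 + (4 - 25 - 1*625))*(-24) = (-14 + (4 - 25 - 625))*(-24) = (-14 - 646)*(-24) = -660*(-24) = 15840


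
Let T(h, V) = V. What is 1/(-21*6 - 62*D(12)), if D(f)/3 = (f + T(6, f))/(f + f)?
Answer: -1/312 ≈ -0.0032051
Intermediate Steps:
D(f) = 3 (D(f) = 3*((f + f)/(f + f)) = 3*((2*f)/((2*f))) = 3*((2*f)*(1/(2*f))) = 3*1 = 3)
1/(-21*6 - 62*D(12)) = 1/(-21*6 - 62*3) = 1/(-126 - 186) = 1/(-312) = -1/312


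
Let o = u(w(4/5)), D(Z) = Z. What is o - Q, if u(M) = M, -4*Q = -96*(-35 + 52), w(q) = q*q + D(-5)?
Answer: -10309/25 ≈ -412.36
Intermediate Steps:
w(q) = -5 + q**2 (w(q) = q*q - 5 = q**2 - 5 = -5 + q**2)
Q = 408 (Q = -(-24)*(-35 + 52) = -(-24)*17 = -1/4*(-1632) = 408)
o = -109/25 (o = -5 + (4/5)**2 = -5 + 16/25 = -109/25 ≈ -4.3600)
o - Q = -109/25 - 1*408 = -109/25 - 408 = -10309/25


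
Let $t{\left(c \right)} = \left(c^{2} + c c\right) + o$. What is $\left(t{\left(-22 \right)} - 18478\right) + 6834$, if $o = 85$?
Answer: $-10591$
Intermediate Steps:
$t{\left(c \right)} = 85 + 2 c^{2}$ ($t{\left(c \right)} = \left(c^{2} + c c\right) + 85 = \left(c^{2} + c^{2}\right) + 85 = 2 c^{2} + 85 = 85 + 2 c^{2}$)
$\left(t{\left(-22 \right)} - 18478\right) + 6834 = \left(\left(85 + 2 \left(-22\right)^{2}\right) - 18478\right) + 6834 = \left(\left(85 + 2 \cdot 484\right) - 18478\right) + 6834 = \left(\left(85 + 968\right) - 18478\right) + 6834 = \left(1053 - 18478\right) + 6834 = -17425 + 6834 = -10591$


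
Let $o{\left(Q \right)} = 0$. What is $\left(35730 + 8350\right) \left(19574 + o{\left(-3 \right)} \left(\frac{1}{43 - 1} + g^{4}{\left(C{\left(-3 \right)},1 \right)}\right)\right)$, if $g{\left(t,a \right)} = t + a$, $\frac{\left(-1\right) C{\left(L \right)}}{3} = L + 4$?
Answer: $862821920$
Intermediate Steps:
$C{\left(L \right)} = -12 - 3 L$ ($C{\left(L \right)} = - 3 \left(L + 4\right) = - 3 \left(4 + L\right) = -12 - 3 L$)
$g{\left(t,a \right)} = a + t$
$\left(35730 + 8350\right) \left(19574 + o{\left(-3 \right)} \left(\frac{1}{43 - 1} + g^{4}{\left(C{\left(-3 \right)},1 \right)}\right)\right) = \left(35730 + 8350\right) \left(19574 + 0 \left(\frac{1}{43 - 1} + \left(1 - 3\right)^{4}\right)\right) = 44080 \left(19574 + 0 \left(\frac{1}{42} + \left(1 + \left(-12 + 9\right)\right)^{4}\right)\right) = 44080 \left(19574 + 0 \left(\frac{1}{42} + \left(1 - 3\right)^{4}\right)\right) = 44080 \left(19574 + 0 \left(\frac{1}{42} + \left(-2\right)^{4}\right)\right) = 44080 \left(19574 + 0 \left(\frac{1}{42} + 16\right)\right) = 44080 \left(19574 + 0 \cdot \frac{673}{42}\right) = 44080 \left(19574 + 0\right) = 44080 \cdot 19574 = 862821920$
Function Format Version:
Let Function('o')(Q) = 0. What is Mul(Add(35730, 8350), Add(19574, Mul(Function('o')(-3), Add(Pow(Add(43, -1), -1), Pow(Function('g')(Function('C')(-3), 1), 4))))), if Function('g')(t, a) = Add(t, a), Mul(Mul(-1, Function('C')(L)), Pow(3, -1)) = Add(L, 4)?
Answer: 862821920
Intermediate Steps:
Function('C')(L) = Add(-12, Mul(-3, L)) (Function('C')(L) = Mul(-3, Add(L, 4)) = Mul(-3, Add(4, L)) = Add(-12, Mul(-3, L)))
Function('g')(t, a) = Add(a, t)
Mul(Add(35730, 8350), Add(19574, Mul(Function('o')(-3), Add(Pow(Add(43, -1), -1), Pow(Function('g')(Function('C')(-3), 1), 4))))) = Mul(Add(35730, 8350), Add(19574, Mul(0, Add(Pow(Add(43, -1), -1), Pow(Add(1, Add(-12, Mul(-3, -3))), 4))))) = Mul(44080, Add(19574, Mul(0, Add(Pow(42, -1), Pow(Add(1, Add(-12, 9)), 4))))) = Mul(44080, Add(19574, Mul(0, Add(Rational(1, 42), Pow(Add(1, -3), 4))))) = Mul(44080, Add(19574, Mul(0, Add(Rational(1, 42), Pow(-2, 4))))) = Mul(44080, Add(19574, Mul(0, Add(Rational(1, 42), 16)))) = Mul(44080, Add(19574, Mul(0, Rational(673, 42)))) = Mul(44080, Add(19574, 0)) = Mul(44080, 19574) = 862821920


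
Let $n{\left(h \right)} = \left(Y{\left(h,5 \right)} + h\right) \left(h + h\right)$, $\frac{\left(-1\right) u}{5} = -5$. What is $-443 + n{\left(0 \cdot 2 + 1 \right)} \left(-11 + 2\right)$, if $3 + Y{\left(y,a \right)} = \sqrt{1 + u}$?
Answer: $-407 - 18 \sqrt{26} \approx -498.78$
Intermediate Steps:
$u = 25$ ($u = \left(-5\right) \left(-5\right) = 25$)
$Y{\left(y,a \right)} = -3 + \sqrt{26}$ ($Y{\left(y,a \right)} = -3 + \sqrt{1 + 25} = -3 + \sqrt{26}$)
$n{\left(h \right)} = 2 h \left(-3 + h + \sqrt{26}\right)$ ($n{\left(h \right)} = \left(\left(-3 + \sqrt{26}\right) + h\right) \left(h + h\right) = \left(-3 + h + \sqrt{26}\right) 2 h = 2 h \left(-3 + h + \sqrt{26}\right)$)
$-443 + n{\left(0 \cdot 2 + 1 \right)} \left(-11 + 2\right) = -443 + 2 \left(0 \cdot 2 + 1\right) \left(-3 + \left(0 \cdot 2 + 1\right) + \sqrt{26}\right) \left(-11 + 2\right) = -443 + 2 \left(0 + 1\right) \left(-3 + \left(0 + 1\right) + \sqrt{26}\right) \left(-9\right) = -443 + 2 \cdot 1 \left(-3 + 1 + \sqrt{26}\right) \left(-9\right) = -443 + 2 \cdot 1 \left(-2 + \sqrt{26}\right) \left(-9\right) = -443 + \left(-4 + 2 \sqrt{26}\right) \left(-9\right) = -443 + \left(36 - 18 \sqrt{26}\right) = -407 - 18 \sqrt{26}$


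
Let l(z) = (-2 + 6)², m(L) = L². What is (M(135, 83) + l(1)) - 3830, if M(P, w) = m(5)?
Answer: -3789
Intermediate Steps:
M(P, w) = 25 (M(P, w) = 5² = 25)
l(z) = 16 (l(z) = 4² = 16)
(M(135, 83) + l(1)) - 3830 = (25 + 16) - 3830 = 41 - 3830 = -3789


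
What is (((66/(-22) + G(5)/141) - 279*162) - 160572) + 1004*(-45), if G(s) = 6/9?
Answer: -106153117/423 ≈ -2.5095e+5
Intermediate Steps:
G(s) = ⅔ (G(s) = 6*(⅑) = ⅔)
(((66/(-22) + G(5)/141) - 279*162) - 160572) + 1004*(-45) = (((66/(-22) + (⅔)/141) - 279*162) - 160572) + 1004*(-45) = (((66*(-1/22) + (⅔)*(1/141)) - 45198) - 160572) - 45180 = (((-3 + 2/423) - 45198) - 160572) - 45180 = ((-1267/423 - 45198) - 160572) - 45180 = (-19120021/423 - 160572) - 45180 = -87041977/423 - 45180 = -106153117/423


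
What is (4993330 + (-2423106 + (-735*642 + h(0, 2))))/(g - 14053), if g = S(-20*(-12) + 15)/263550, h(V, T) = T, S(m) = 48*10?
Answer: -6144685820/41151863 ≈ -149.32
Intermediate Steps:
S(m) = 480
g = 16/8785 (g = 480/263550 = 480*(1/263550) = 16/8785 ≈ 0.0018213)
(4993330 + (-2423106 + (-735*642 + h(0, 2))))/(g - 14053) = (4993330 + (-2423106 + (-735*642 + 2)))/(16/8785 - 14053) = (4993330 + (-2423106 + (-471870 + 2)))/(-123455589/8785) = (4993330 + (-2423106 - 471868))*(-8785/123455589) = (4993330 - 2894974)*(-8785/123455589) = 2098356*(-8785/123455589) = -6144685820/41151863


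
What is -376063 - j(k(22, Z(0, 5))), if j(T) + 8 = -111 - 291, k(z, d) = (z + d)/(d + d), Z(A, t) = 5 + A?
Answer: -375653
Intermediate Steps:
k(z, d) = (d + z)/(2*d) (k(z, d) = (d + z)/((2*d)) = (d + z)*(1/(2*d)) = (d + z)/(2*d))
j(T) = -410 (j(T) = -8 + (-111 - 291) = -8 - 402 = -410)
-376063 - j(k(22, Z(0, 5))) = -376063 - 1*(-410) = -376063 + 410 = -375653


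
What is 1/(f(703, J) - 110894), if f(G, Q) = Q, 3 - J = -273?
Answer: -1/110618 ≈ -9.0401e-6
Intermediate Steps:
J = 276 (J = 3 - 1*(-273) = 3 + 273 = 276)
1/(f(703, J) - 110894) = 1/(276 - 110894) = 1/(-110618) = -1/110618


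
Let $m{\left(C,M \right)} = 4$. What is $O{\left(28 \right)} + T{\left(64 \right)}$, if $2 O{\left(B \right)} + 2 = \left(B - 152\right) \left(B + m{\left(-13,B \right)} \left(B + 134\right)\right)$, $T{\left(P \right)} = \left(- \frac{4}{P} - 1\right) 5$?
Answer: $- \frac{670693}{16} \approx -41918.0$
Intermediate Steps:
$T{\left(P \right)} = -5 - \frac{20}{P}$ ($T{\left(P \right)} = \left(-1 - \frac{4}{P}\right) 5 = -5 - \frac{20}{P}$)
$O{\left(B \right)} = -1 + \frac{\left(-152 + B\right) \left(536 + 5 B\right)}{2}$ ($O{\left(B \right)} = -1 + \frac{\left(B - 152\right) \left(B + 4 \left(B + 134\right)\right)}{2} = -1 + \frac{\left(-152 + B\right) \left(B + 4 \left(134 + B\right)\right)}{2} = -1 + \frac{\left(-152 + B\right) \left(B + \left(536 + 4 B\right)\right)}{2} = -1 + \frac{\left(-152 + B\right) \left(536 + 5 B\right)}{2}$)
$O{\left(28 \right)} + T{\left(64 \right)} = \left(-40737 - 3136 + \frac{5 \cdot 28^{2}}{2}\right) - \left(5 + \frac{20}{64}\right) = \left(-40737 - 3136 + \frac{5}{2} \cdot 784\right) - \frac{85}{16} = \left(-40737 - 3136 + 1960\right) - \frac{85}{16} = -41913 - \frac{85}{16} = - \frac{670693}{16}$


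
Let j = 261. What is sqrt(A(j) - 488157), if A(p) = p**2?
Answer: 2*I*sqrt(105009) ≈ 648.1*I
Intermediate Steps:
sqrt(A(j) - 488157) = sqrt(261**2 - 488157) = sqrt(68121 - 488157) = sqrt(-420036) = 2*I*sqrt(105009)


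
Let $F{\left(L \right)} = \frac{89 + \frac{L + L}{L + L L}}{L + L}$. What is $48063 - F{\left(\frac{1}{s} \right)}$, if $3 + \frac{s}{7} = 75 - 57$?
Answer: $\frac{2294184}{53} \approx 43287.0$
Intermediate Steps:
$s = 105$ ($s = -21 + 7 \left(75 - 57\right) = -21 + 7 \cdot 18 = -21 + 126 = 105$)
$F{\left(L \right)} = \frac{89 + \frac{2 L}{L + L^{2}}}{2 L}$
$48063 - F{\left(\frac{1}{s} \right)} = 48063 - \frac{91 + \frac{89}{105}}{2 \cdot \frac{1}{105} \left(1 + \frac{1}{105}\right)} = 48063 - \frac{\frac{1}{\frac{1}{105}} \left(91 + 89 \cdot \frac{1}{105}\right)}{2 \left(1 + \frac{1}{105}\right)} = 48063 - \frac{1}{2} \cdot 105 \frac{1}{\frac{106}{105}} \left(91 + \frac{89}{105}\right) = 48063 - \frac{1}{2} \cdot 105 \cdot \frac{105}{106} \cdot \frac{9644}{105} = 48063 - \frac{253155}{53} = \frac{2294184}{53}$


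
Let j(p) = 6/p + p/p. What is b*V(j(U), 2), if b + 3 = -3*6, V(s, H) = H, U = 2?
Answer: -42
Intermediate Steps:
j(p) = 1 + 6/p (j(p) = 6/p + 1 = 1 + 6/p)
b = -21 (b = -3 - 3*6 = -3 - 18 = -21)
b*V(j(U), 2) = -21*2 = -42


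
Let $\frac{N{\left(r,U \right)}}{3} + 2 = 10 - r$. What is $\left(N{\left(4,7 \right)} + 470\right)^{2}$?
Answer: $232324$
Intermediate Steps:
$N{\left(r,U \right)} = 24 - 3 r$ ($N{\left(r,U \right)} = -6 + 3 \left(10 - r\right) = -6 - \left(-30 + 3 r\right) = 24 - 3 r$)
$\left(N{\left(4,7 \right)} + 470\right)^{2} = \left(\left(24 - 12\right) + 470\right)^{2} = \left(12 + 470\right)^{2} = 482^{2} = 232324$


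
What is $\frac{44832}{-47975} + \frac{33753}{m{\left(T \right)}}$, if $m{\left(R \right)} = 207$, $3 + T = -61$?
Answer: $\frac{536673317}{3310275} \approx 162.12$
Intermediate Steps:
$T = -64$ ($T = -3 - 61 = -64$)
$\frac{44832}{-47975} + \frac{33753}{m{\left(T \right)}} = \frac{44832}{-47975} + \frac{33753}{207} = 44832 \left(- \frac{1}{47975}\right) + 33753 \cdot \frac{1}{207} = - \frac{44832}{47975} + \frac{11251}{69} = \frac{536673317}{3310275}$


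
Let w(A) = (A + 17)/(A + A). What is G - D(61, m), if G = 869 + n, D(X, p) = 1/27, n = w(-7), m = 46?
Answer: 164099/189 ≈ 868.25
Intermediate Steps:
w(A) = (17 + A)/(2*A) (w(A) = (17 + A)/((2*A)) = (17 + A)*(1/(2*A)) = (17 + A)/(2*A))
n = -5/7 (n = (½)*(17 - 7)/(-7) = (½)*(-⅐)*10 = -5/7 ≈ -0.71429)
D(X, p) = 1/27
G = 6078/7 (G = 869 - 5/7 = 6078/7 ≈ 868.29)
G - D(61, m) = 6078/7 - 1*1/27 = 6078/7 - 1/27 = 164099/189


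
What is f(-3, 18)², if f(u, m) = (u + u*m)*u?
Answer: 29241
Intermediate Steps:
f(u, m) = u*(u + m*u) (f(u, m) = (u + m*u)*u = u*(u + m*u))
f(-3, 18)² = ((-3)²*(1 + 18))² = (9*19)² = 171² = 29241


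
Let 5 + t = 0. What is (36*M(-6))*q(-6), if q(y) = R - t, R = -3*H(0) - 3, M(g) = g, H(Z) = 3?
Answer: 1512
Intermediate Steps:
t = -5 (t = -5 + 0 = -5)
R = -12 (R = -3*3 - 3 = -9 - 3 = -12)
q(y) = -7 (q(y) = -12 - 1*(-5) = -12 + 5 = -7)
(36*M(-6))*q(-6) = (36*(-6))*(-7) = -216*(-7) = 1512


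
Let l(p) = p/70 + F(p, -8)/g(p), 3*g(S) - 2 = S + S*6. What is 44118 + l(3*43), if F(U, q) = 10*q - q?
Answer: 111799077/2534 ≈ 44120.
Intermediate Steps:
g(S) = 2/3 + 7*S/3 (g(S) = 2/3 + (S + S*6)/3 = 2/3 + (S + 6*S)/3 = 2/3 + (7*S)/3 = 2/3 + 7*S/3)
F(U, q) = 9*q
l(p) = -72/(2/3 + 7*p/3) + p/70 (l(p) = p/70 + (9*(-8))/(2/3 + 7*p/3) = p*(1/70) - 72/(2/3 + 7*p/3) = p/70 - 72/(2/3 + 7*p/3) = -72/(2/3 + 7*p/3) + p/70)
44118 + l(3*43) = 44118 + (-15120 + (3*43)*(2 + 7*(3*43)))/(70*(2 + 7*(3*43))) = 44118 + (-15120 + 129*(2 + 7*129))/(70*(2 + 7*129)) = 44118 + (-15120 + 129*(2 + 903))/(70*(2 + 903)) = 44118 + (1/70)*(-15120 + 129*905)/905 = 44118 + (1/70)*(1/905)*(-15120 + 116745) = 44118 + (1/70)*(1/905)*101625 = 44118 + 4065/2534 = 111799077/2534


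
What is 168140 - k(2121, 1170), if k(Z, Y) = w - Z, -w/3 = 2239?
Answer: 176978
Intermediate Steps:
w = -6717 (w = -3*2239 = -6717)
k(Z, Y) = -6717 - Z
168140 - k(2121, 1170) = 168140 - (-6717 - 1*2121) = 168140 - (-6717 - 2121) = 168140 - 1*(-8838) = 168140 + 8838 = 176978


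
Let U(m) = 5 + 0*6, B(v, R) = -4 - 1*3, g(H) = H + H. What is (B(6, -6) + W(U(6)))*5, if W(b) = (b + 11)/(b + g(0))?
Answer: -19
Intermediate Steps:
g(H) = 2*H
B(v, R) = -7 (B(v, R) = -4 - 3 = -7)
U(m) = 5 (U(m) = 5 + 0 = 5)
W(b) = (11 + b)/b (W(b) = (b + 11)/(b + 2*0) = (11 + b)/(b + 0) = (11 + b)/b)
(B(6, -6) + W(U(6)))*5 = (-7 + (11 + 5)/5)*5 = (-7 + (1/5)*16)*5 = (-7 + 16/5)*5 = -19/5*5 = -19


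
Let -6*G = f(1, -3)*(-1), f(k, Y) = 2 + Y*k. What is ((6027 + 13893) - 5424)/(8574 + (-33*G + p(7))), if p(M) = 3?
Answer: 28992/17165 ≈ 1.6890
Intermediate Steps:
G = -⅙ (G = -(2 - 3*1)*(-1)/6 = -(2 - 3)*(-1)/6 = -(-1)*(-1)/6 = -⅙*1 = -⅙ ≈ -0.16667)
((6027 + 13893) - 5424)/(8574 + (-33*G + p(7))) = ((6027 + 13893) - 5424)/(8574 + (-33*(-⅙) + 3)) = (19920 - 5424)/(8574 + (11/2 + 3)) = 14496/(8574 + 17/2) = 14496/(17165/2) = 14496*(2/17165) = 28992/17165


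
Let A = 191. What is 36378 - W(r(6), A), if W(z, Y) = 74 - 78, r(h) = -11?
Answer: 36382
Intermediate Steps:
W(z, Y) = -4
36378 - W(r(6), A) = 36378 - 1*(-4) = 36378 + 4 = 36382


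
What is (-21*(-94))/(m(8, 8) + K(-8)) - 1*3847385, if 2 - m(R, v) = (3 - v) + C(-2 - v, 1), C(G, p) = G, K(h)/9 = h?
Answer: -211608149/55 ≈ -3.8474e+6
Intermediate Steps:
K(h) = 9*h
m(R, v) = 1 + 2*v (m(R, v) = 2 - ((3 - v) + (-2 - v)) = 2 - (1 - 2*v) = 2 + (-1 + 2*v) = 1 + 2*v)
(-21*(-94))/(m(8, 8) + K(-8)) - 1*3847385 = (-21*(-94))/((1 + 2*8) + 9*(-8)) - 1*3847385 = 1974/((1 + 16) - 72) - 3847385 = 1974/(17 - 72) - 3847385 = 1974/(-55) - 3847385 = 1974*(-1/55) - 3847385 = -1974/55 - 3847385 = -211608149/55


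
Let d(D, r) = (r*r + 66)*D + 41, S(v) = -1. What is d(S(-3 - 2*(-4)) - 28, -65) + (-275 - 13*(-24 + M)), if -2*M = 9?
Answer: -248605/2 ≈ -1.2430e+5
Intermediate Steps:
M = -9/2 (M = -½*9 = -9/2 ≈ -4.5000)
d(D, r) = 41 + D*(66 + r²) (d(D, r) = (r² + 66)*D + 41 = (66 + r²)*D + 41 = D*(66 + r²) + 41 = 41 + D*(66 + r²))
d(S(-3 - 2*(-4)) - 28, -65) + (-275 - 13*(-24 + M)) = (41 + 66*(-1 - 28) + (-1 - 28)*(-65)²) + (-275 - 13*(-24 - 9/2)) = (41 + 66*(-29) - 29*4225) + (-275 - 13*(-57)/2) = (41 - 1914 - 122525) + (-275 - 1*(-741/2)) = -124398 + (-275 + 741/2) = -124398 + 191/2 = -248605/2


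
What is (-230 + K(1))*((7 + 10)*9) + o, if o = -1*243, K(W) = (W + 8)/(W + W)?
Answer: -69489/2 ≈ -34745.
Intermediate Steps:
K(W) = (8 + W)/(2*W) (K(W) = (8 + W)/((2*W)) = (8 + W)*(1/(2*W)) = (8 + W)/(2*W))
o = -243
(-230 + K(1))*((7 + 10)*9) + o = (-230 + (½)*(8 + 1)/1)*((7 + 10)*9) - 243 = (-230 + (½)*1*9)*(17*9) - 243 = (-230 + 9/2)*153 - 243 = -451/2*153 - 243 = -69003/2 - 243 = -69489/2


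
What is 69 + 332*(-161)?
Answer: -53383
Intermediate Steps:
69 + 332*(-161) = 69 - 53452 = -53383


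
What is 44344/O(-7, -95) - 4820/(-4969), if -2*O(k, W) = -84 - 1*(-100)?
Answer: -27538347/4969 ≈ -5542.0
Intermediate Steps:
O(k, W) = -8 (O(k, W) = -(-84 - 1*(-100))/2 = -(-84 + 100)/2 = -½*16 = -8)
44344/O(-7, -95) - 4820/(-4969) = 44344/(-8) - 4820/(-4969) = 44344*(-⅛) - 4820*(-1/4969) = -5543 + 4820/4969 = -27538347/4969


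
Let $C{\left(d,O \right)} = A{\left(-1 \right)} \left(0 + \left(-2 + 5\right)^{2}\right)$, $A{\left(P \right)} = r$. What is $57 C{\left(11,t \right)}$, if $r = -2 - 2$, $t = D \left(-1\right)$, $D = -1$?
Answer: $-2052$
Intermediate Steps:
$t = 1$ ($t = \left(-1\right) \left(-1\right) = 1$)
$r = -4$
$A{\left(P \right)} = -4$
$C{\left(d,O \right)} = -36$ ($C{\left(d,O \right)} = - 4 \left(0 + \left(-2 + 5\right)^{2}\right) = - 4 \left(0 + 3^{2}\right) = - 4 \left(0 + 9\right) = \left(-4\right) 9 = -36$)
$57 C{\left(11,t \right)} = 57 \left(-36\right) = -2052$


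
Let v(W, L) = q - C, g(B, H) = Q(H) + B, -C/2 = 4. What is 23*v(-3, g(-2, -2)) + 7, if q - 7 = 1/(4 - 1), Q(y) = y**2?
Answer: 1079/3 ≈ 359.67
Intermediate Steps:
C = -8 (C = -2*4 = -8)
q = 22/3 (q = 7 + 1/(4 - 1) = 7 + 1/3 = 22/3 ≈ 7.3333)
g(B, H) = B + H**2 (g(B, H) = H**2 + B = B + H**2)
v(W, L) = 46/3 (v(W, L) = 22/3 - 1*(-8) = 22/3 + 8 = 46/3)
23*v(-3, g(-2, -2)) + 7 = 23*(46/3) + 7 = 1058/3 + 7 = 1079/3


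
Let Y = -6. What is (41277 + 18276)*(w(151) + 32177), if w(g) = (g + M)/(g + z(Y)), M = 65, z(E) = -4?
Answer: 93899894985/49 ≈ 1.9163e+9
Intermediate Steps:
w(g) = (65 + g)/(-4 + g) (w(g) = (g + 65)/(g - 4) = (65 + g)/(-4 + g))
(41277 + 18276)*(w(151) + 32177) = (41277 + 18276)*((65 + 151)/(-4 + 151) + 32177) = 59553*(216/147 + 32177) = 59553*((1/147)*216 + 32177) = 59553*(72/49 + 32177) = 59553*(1576745/49) = 93899894985/49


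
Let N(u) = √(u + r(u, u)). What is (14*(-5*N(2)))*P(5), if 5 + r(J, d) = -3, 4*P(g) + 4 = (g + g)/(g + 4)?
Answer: 455*I*√6/9 ≈ 123.84*I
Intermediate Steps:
P(g) = -1 + g/(2*(4 + g)) (P(g) = -1 + ((g + g)/(g + 4))/4 = -1 + ((2*g)/(4 + g))/4 = -1 + (2*g/(4 + g))/4 = -1 + g/(2*(4 + g)))
r(J, d) = -8 (r(J, d) = -5 - 3 = -8)
N(u) = √(-8 + u) (N(u) = √(u - 8) = √(-8 + u))
(14*(-5*N(2)))*P(5) = (14*(-5*√(-8 + 2)))*((-8 - 1*5)/(2*(4 + 5))) = (14*(-5*I*√6))*((½)*(-8 - 5)/9) = (14*(-5*I*√6))*((½)*(⅑)*(-13)) = (14*(-5*I*√6))*(-13/18) = -70*I*√6*(-13/18) = 455*I*√6/9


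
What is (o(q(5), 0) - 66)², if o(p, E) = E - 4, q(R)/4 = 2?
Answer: 4900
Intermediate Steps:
q(R) = 8 (q(R) = 4*2 = 8)
o(p, E) = -4 + E
(o(q(5), 0) - 66)² = ((-4 + 0) - 66)² = (-4 - 66)² = (-70)² = 4900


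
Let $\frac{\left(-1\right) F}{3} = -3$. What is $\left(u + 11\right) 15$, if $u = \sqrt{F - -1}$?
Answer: $165 + 15 \sqrt{10} \approx 212.43$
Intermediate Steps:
$F = 9$ ($F = \left(-3\right) \left(-3\right) = 9$)
$u = \sqrt{10}$ ($u = \sqrt{9 - -1} = \sqrt{9 + \left(-3 + 4\right)} = \sqrt{9 + 1} = \sqrt{10} \approx 3.1623$)
$\left(u + 11\right) 15 = \left(\sqrt{10} + 11\right) 15 = \left(11 + \sqrt{10}\right) 15 = 165 + 15 \sqrt{10}$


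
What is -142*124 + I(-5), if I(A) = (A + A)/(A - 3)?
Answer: -70427/4 ≈ -17607.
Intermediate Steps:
I(A) = 2*A/(-3 + A) (I(A) = (2*A)/(-3 + A) = 2*A/(-3 + A))
-142*124 + I(-5) = -142*124 + 2*(-5)/(-3 - 5) = -17608 + 2*(-5)/(-8) = -17608 + 2*(-5)*(-⅛) = -17608 + 5/4 = -70427/4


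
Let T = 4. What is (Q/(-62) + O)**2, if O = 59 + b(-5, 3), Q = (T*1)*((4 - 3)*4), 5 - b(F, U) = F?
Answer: 4541161/961 ≈ 4725.5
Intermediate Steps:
b(F, U) = 5 - F
Q = 16 (Q = (4*1)*((4 - 3)*4) = 4*(1*4) = 4*4 = 16)
O = 69 (O = 59 + (5 - 1*(-5)) = 59 + (5 + 5) = 59 + 10 = 69)
(Q/(-62) + O)**2 = (16/(-62) + 69)**2 = (16*(-1/62) + 69)**2 = (-8/31 + 69)**2 = (2131/31)**2 = 4541161/961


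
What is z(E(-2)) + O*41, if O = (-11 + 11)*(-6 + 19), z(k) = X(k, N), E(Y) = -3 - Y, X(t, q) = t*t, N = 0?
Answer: 1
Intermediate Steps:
X(t, q) = t²
z(k) = k²
O = 0 (O = 0*13 = 0)
z(E(-2)) + O*41 = (-3 - 1*(-2))² + 0*41 = (-3 + 2)² + 0 = (-1)² + 0 = 1 + 0 = 1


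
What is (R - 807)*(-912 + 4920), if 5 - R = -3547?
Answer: 11001960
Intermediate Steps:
R = 3552 (R = 5 - 1*(-3547) = 5 + 3547 = 3552)
(R - 807)*(-912 + 4920) = (3552 - 807)*(-912 + 4920) = 2745*4008 = 11001960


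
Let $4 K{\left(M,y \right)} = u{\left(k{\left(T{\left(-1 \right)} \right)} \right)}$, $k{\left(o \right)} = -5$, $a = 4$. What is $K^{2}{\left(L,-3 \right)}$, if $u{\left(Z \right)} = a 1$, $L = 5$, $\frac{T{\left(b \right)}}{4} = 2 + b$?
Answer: $1$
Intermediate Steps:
$T{\left(b \right)} = 8 + 4 b$ ($T{\left(b \right)} = 4 \left(2 + b\right) = 8 + 4 b$)
$u{\left(Z \right)} = 4$ ($u{\left(Z \right)} = 4 \cdot 1 = 4$)
$K{\left(M,y \right)} = 1$ ($K{\left(M,y \right)} = \frac{1}{4} \cdot 4 = 1$)
$K^{2}{\left(L,-3 \right)} = 1^{2} = 1$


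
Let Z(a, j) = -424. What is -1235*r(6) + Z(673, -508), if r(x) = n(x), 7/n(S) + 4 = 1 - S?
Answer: 4829/9 ≈ 536.56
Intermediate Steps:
n(S) = 7/(-3 - S) (n(S) = 7/(-4 + (1 - S)) = 7/(-3 - S))
r(x) = -7/(3 + x)
-1235*r(6) + Z(673, -508) = -(-8645)/(3 + 6) - 424 = -(-8645)/9 - 424 = -1235*(-7/9) - 424 = 8645/9 - 424 = 4829/9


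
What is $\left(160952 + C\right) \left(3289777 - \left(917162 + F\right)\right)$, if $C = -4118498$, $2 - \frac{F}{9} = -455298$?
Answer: $6827103241410$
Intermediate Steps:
$F = 4097700$ ($F = 18 - -4097682 = 18 + 4097682 = 4097700$)
$\left(160952 + C\right) \left(3289777 - \left(917162 + F\right)\right) = \left(160952 - 4118498\right) \left(3289777 - 5014862\right) = - 3957546 \left(3289777 - 5014862\right) = \left(-3957546\right) \left(-1725085\right) = 6827103241410$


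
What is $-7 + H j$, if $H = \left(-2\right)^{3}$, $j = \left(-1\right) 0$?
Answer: $-7$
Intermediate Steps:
$j = 0$
$H = -8$
$-7 + H j = -7 - 0 = -7 + 0 = -7$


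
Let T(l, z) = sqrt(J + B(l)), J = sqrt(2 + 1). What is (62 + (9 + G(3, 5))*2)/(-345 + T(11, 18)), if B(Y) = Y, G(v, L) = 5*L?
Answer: -130/(345 - sqrt(11 + sqrt(3))) ≈ -0.38075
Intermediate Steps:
J = sqrt(3) ≈ 1.7320
T(l, z) = sqrt(l + sqrt(3)) (T(l, z) = sqrt(sqrt(3) + l) = sqrt(l + sqrt(3)))
(62 + (9 + G(3, 5))*2)/(-345 + T(11, 18)) = (62 + (9 + 5*5)*2)/(-345 + sqrt(11 + sqrt(3))) = (62 + (9 + 25)*2)/(-345 + sqrt(11 + sqrt(3))) = (62 + 34*2)/(-345 + sqrt(11 + sqrt(3))) = (62 + 68)/(-345 + sqrt(11 + sqrt(3))) = 130/(-345 + sqrt(11 + sqrt(3)))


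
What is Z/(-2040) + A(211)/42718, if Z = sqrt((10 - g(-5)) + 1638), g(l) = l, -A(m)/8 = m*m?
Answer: -178084/21359 - sqrt(1653)/2040 ≈ -8.3576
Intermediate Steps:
A(m) = -8*m**2 (A(m) = -8*m*m = -8*m**2)
Z = sqrt(1653) (Z = sqrt((10 - 1*(-5)) + 1638) = sqrt((10 + 5) + 1638) = sqrt(15 + 1638) = sqrt(1653) ≈ 40.657)
Z/(-2040) + A(211)/42718 = sqrt(1653)/(-2040) - 8*211**2/42718 = sqrt(1653)*(-1/2040) - 8*44521*(1/42718) = -sqrt(1653)/2040 - 356168*1/42718 = -sqrt(1653)/2040 - 178084/21359 = -178084/21359 - sqrt(1653)/2040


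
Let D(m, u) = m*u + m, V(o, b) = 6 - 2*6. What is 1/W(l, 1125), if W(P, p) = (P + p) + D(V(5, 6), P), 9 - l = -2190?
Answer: -1/9876 ≈ -0.00010126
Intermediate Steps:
V(o, b) = -6 (V(o, b) = 6 - 12 = -6)
l = 2199 (l = 9 - 1*(-2190) = 9 + 2190 = 2199)
D(m, u) = m + m*u
W(P, p) = -6 + p - 5*P (W(P, p) = (P + p) - 6*(1 + P) = (P + p) + (-6 - 6*P) = -6 + p - 5*P)
1/W(l, 1125) = 1/(-6 + 1125 - 5*2199) = 1/(-6 + 1125 - 10995) = 1/(-9876) = -1/9876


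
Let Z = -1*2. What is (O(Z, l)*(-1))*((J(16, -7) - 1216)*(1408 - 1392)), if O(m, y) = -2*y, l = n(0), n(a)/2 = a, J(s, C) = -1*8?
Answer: 0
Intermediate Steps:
Z = -2
J(s, C) = -8
n(a) = 2*a
l = 0 (l = 2*0 = 0)
(O(Z, l)*(-1))*((J(16, -7) - 1216)*(1408 - 1392)) = (-2*0*(-1))*((-8 - 1216)*(1408 - 1392)) = (0*(-1))*(-1224*16) = 0*(-19584) = 0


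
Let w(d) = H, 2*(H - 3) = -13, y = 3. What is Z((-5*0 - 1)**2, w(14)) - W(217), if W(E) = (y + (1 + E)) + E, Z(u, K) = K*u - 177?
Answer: -1237/2 ≈ -618.50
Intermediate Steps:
H = -7/2 (H = 3 + (1/2)*(-13) = 3 - 13/2 = -7/2 ≈ -3.5000)
w(d) = -7/2
Z(u, K) = -177 + K*u
W(E) = 4 + 2*E (W(E) = (3 + (1 + E)) + E = (4 + E) + E = 4 + 2*E)
Z((-5*0 - 1)**2, w(14)) - W(217) = (-177 - 7*(-5*0 - 1)**2/2) - (4 + 2*217) = (-177 - 7*(0 - 1)**2/2) - (4 + 434) = (-177 - 7/2*(-1)**2) - 1*438 = (-177 - 7/2*1) - 438 = (-177 - 7/2) - 438 = -361/2 - 438 = -1237/2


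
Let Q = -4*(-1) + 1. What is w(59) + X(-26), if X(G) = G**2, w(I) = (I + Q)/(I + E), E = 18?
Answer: 52116/77 ≈ 676.83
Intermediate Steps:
Q = 5 (Q = 4 + 1 = 5)
w(I) = (5 + I)/(18 + I) (w(I) = (I + 5)/(I + 18) = (5 + I)/(18 + I))
w(59) + X(-26) = (5 + 59)/(18 + 59) + (-26)**2 = 64/77 + 676 = 52116/77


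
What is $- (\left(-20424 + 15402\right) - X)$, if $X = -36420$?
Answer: $-31398$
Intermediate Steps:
$- (\left(-20424 + 15402\right) - X) = - (\left(-20424 + 15402\right) - -36420) = - (-5022 + 36420) = \left(-1\right) 31398 = -31398$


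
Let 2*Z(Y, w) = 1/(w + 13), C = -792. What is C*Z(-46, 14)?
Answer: -44/3 ≈ -14.667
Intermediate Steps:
Z(Y, w) = 1/(2*(13 + w)) (Z(Y, w) = 1/(2*(w + 13)) = 1/(2*(13 + w)))
C*Z(-46, 14) = -396/(13 + 14) = -396/27 = -792*1/54 = -44/3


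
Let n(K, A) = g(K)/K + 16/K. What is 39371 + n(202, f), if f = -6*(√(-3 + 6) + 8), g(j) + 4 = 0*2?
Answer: 3976477/101 ≈ 39371.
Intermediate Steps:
g(j) = -4 (g(j) = -4 + 0*2 = -4 + 0 = -4)
f = -48 - 6*√3 (f = -6*(√3 + 8) = -6*(8 + √3) = -48 - 6*√3 ≈ -58.392)
n(K, A) = 12/K (n(K, A) = -4/K + 16/K = 12/K)
39371 + n(202, f) = 39371 + 12/202 = 39371 + 12*(1/202) = 39371 + 6/101 = 3976477/101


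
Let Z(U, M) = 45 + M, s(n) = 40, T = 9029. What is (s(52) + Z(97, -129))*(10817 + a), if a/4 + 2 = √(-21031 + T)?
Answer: -475596 - 176*I*√12002 ≈ -4.756e+5 - 19281.0*I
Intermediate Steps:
a = -8 + 4*I*√12002 (a = -8 + 4*√(-21031 + 9029) = -8 + 4*√(-12002) = -8 + 4*(I*√12002) = -8 + 4*I*√12002 ≈ -8.0 + 438.21*I)
(s(52) + Z(97, -129))*(10817 + a) = (40 + (45 - 129))*(10817 + (-8 + 4*I*√12002)) = (40 - 84)*(10809 + 4*I*√12002) = -44*(10809 + 4*I*√12002) = -475596 - 176*I*√12002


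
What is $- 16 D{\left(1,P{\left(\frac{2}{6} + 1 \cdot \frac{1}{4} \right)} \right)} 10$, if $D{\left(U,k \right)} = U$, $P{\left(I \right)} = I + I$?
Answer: $-160$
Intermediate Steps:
$P{\left(I \right)} = 2 I$
$- 16 D{\left(1,P{\left(\frac{2}{6} + 1 \cdot \frac{1}{4} \right)} \right)} 10 = \left(-16\right) 1 \cdot 10 = \left(-16\right) 10 = -160$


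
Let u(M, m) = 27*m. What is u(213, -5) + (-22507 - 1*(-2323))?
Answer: -20319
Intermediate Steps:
u(213, -5) + (-22507 - 1*(-2323)) = 27*(-5) + (-22507 - 1*(-2323)) = -135 + (-22507 + 2323) = -135 - 20184 = -20319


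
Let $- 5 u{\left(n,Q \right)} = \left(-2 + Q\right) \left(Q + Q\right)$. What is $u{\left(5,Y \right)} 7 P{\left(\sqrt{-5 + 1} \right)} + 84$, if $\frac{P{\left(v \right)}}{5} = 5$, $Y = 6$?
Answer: $-1596$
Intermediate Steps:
$u{\left(n,Q \right)} = - \frac{2 Q \left(-2 + Q\right)}{5}$ ($u{\left(n,Q \right)} = - \frac{\left(-2 + Q\right) \left(Q + Q\right)}{5} = - \frac{\left(-2 + Q\right) 2 Q}{5} = - \frac{2 Q \left(-2 + Q\right)}{5}$)
$P{\left(v \right)} = 25$ ($P{\left(v \right)} = 5 \cdot 5 = 25$)
$u{\left(5,Y \right)} 7 P{\left(\sqrt{-5 + 1} \right)} + 84 = \frac{2}{5} \cdot 6 \left(2 - 6\right) 7 \cdot 25 + 84 = \frac{2}{5} \cdot 6 \left(-4\right) 7 \cdot 25 + 84 = \left(- \frac{48}{5}\right) 7 \cdot 25 + 84 = \left(- \frac{336}{5}\right) 25 + 84 = -1680 + 84 = -1596$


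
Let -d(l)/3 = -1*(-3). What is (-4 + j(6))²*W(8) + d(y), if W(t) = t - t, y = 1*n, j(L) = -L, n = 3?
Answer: -9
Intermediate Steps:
y = 3 (y = 1*3 = 3)
d(l) = -9 (d(l) = -(-3)*(-3) = -3*3 = -9)
W(t) = 0
(-4 + j(6))²*W(8) + d(y) = (-4 - 1*6)²*0 - 9 = (-4 - 6)²*0 - 9 = (-10)²*0 - 9 = 100*0 - 9 = 0 - 9 = -9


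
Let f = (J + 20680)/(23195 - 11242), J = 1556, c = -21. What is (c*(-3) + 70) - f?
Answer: 1567513/11953 ≈ 131.14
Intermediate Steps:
f = 22236/11953 (f = (1556 + 20680)/(23195 - 11242) = 22236/11953 ≈ 1.8603)
(c*(-3) + 70) - f = (-21*(-3) + 70) - 1*22236/11953 = (63 + 70) - 22236/11953 = 133 - 22236/11953 = 1567513/11953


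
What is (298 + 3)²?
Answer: 90601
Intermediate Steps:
(298 + 3)² = 301² = 90601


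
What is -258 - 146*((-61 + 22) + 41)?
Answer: -550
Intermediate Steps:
-258 - 146*((-61 + 22) + 41) = -258 - 146*(-39 + 41) = -258 - 146*2 = -258 - 292 = -550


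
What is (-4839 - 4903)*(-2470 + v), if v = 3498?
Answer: -10014776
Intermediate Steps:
(-4839 - 4903)*(-2470 + v) = (-4839 - 4903)*(-2470 + 3498) = -9742*1028 = -10014776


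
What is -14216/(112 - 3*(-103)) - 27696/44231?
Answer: -640447912/18621251 ≈ -34.393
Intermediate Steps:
-14216/(112 - 3*(-103)) - 27696/44231 = -14216/(112 + 309) - 27696*1/44231 = -14216/421 - 27696/44231 = -640447912/18621251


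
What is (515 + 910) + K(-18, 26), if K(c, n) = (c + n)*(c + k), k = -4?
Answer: 1249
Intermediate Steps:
K(c, n) = (-4 + c)*(c + n) (K(c, n) = (c + n)*(c - 4) = (c + n)*(-4 + c) = (-4 + c)*(c + n))
(515 + 910) + K(-18, 26) = (515 + 910) + ((-18)² - 4*(-18) - 4*26 - 18*26) = 1425 + (324 + 72 - 104 - 468) = 1425 - 176 = 1249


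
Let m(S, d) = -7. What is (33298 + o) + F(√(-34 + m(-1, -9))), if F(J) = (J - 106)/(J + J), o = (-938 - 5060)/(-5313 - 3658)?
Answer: 597453683/17942 + 53*I*√41/41 ≈ 33299.0 + 8.2772*I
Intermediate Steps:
o = 5998/8971 (o = -5998/(-8971) = -5998*(-1/8971) = 5998/8971 ≈ 0.66860)
F(J) = (-106 + J)/(2*J) (F(J) = (-106 + J)/((2*J)) = (-106 + J)*(1/(2*J)) = (-106 + J)/(2*J))
(33298 + o) + F(√(-34 + m(-1, -9))) = (33298 + 5998/8971) + (-106 + √(-34 - 7))/(2*(√(-34 - 7))) = 298722356/8971 + (-106 + √(-41))/(2*(√(-41))) = 298722356/8971 + (-106 + I*√41)/(2*((I*√41))) = 298722356/8971 + (-I*√41/41)*(-106 + I*√41)/2 = 298722356/8971 - I*√41*(-106 + I*√41)/82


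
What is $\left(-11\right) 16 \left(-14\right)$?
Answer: $2464$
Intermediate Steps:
$\left(-11\right) 16 \left(-14\right) = \left(-176\right) \left(-14\right) = 2464$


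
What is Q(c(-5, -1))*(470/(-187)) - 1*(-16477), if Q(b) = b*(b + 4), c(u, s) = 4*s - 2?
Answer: 3075559/187 ≈ 16447.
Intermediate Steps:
c(u, s) = -2 + 4*s
Q(b) = b*(4 + b)
Q(c(-5, -1))*(470/(-187)) - 1*(-16477) = ((-2 + 4*(-1))*(4 + (-2 + 4*(-1))))*(470/(-187)) - 1*(-16477) = ((-2 - 4)*(4 + (-2 - 4)))*(470*(-1/187)) + 16477 = -6*(4 - 6)*(-470/187) + 16477 = -6*(-2)*(-470/187) + 16477 = 12*(-470/187) + 16477 = -5640/187 + 16477 = 3075559/187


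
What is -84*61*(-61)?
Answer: 312564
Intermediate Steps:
-84*61*(-61) = -5124*(-61) = 312564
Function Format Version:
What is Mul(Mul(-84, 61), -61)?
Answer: 312564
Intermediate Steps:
Mul(Mul(-84, 61), -61) = Mul(-5124, -61) = 312564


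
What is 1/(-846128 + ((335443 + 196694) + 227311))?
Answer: -1/86680 ≈ -1.1537e-5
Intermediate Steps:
1/(-846128 + ((335443 + 196694) + 227311)) = 1/(-846128 + (532137 + 227311)) = 1/(-846128 + 759448) = 1/(-86680) = -1/86680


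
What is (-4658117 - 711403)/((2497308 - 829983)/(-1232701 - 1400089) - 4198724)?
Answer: 2827363712160/2210872045457 ≈ 1.2788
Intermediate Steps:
(-4658117 - 711403)/((2497308 - 829983)/(-1232701 - 1400089) - 4198724) = -5369520/(1667325/(-2632790) - 4198724) = -5369520/(1667325*(-1/2632790) - 4198724) = -5369520/(-333465/526558 - 4198724) = -5369520/(-2210872045457/526558) = -5369520*(-526558/2210872045457) = 2827363712160/2210872045457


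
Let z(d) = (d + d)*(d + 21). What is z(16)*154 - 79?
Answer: 182257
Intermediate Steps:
z(d) = 2*d*(21 + d) (z(d) = (2*d)*(21 + d) = 2*d*(21 + d))
z(16)*154 - 79 = (2*16*(21 + 16))*154 - 79 = (2*16*37)*154 - 79 = 1184*154 - 79 = 182336 - 79 = 182257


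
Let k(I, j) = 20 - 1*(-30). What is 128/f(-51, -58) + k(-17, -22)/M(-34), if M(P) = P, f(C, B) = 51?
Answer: 53/51 ≈ 1.0392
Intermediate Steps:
k(I, j) = 50 (k(I, j) = 20 + 30 = 50)
128/f(-51, -58) + k(-17, -22)/M(-34) = 128/51 + 50/(-34) = 128*(1/51) + 50*(-1/34) = 128/51 - 25/17 = 53/51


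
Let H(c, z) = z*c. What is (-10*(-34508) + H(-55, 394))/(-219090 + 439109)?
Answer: 323410/220019 ≈ 1.4699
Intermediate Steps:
H(c, z) = c*z
(-10*(-34508) + H(-55, 394))/(-219090 + 439109) = (-10*(-34508) - 55*394)/(-219090 + 439109) = (345080 - 21670)/220019 = 323410*(1/220019) = 323410/220019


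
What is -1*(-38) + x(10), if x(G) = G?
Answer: 48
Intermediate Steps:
-1*(-38) + x(10) = -1*(-38) + 10 = 38 + 10 = 48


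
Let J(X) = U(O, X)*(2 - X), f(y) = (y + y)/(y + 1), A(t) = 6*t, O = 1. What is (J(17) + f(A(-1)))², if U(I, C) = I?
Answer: 3969/25 ≈ 158.76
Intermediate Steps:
f(y) = 2*y/(1 + y) (f(y) = (2*y)/(1 + y) = 2*y/(1 + y))
J(X) = 2 - X (J(X) = 1*(2 - X) = 2 - X)
(J(17) + f(A(-1)))² = ((2 - 1*17) + 2*(6*(-1))/(1 + 6*(-1)))² = ((2 - 17) + 2*(-6)/(1 - 6))² = (-15 + 2*(-6)/(-5))² = (-15 + 2*(-6)*(-⅕))² = (-15 + 12/5)² = (-63/5)² = 3969/25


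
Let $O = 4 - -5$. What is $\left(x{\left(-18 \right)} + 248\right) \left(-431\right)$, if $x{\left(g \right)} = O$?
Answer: $-110767$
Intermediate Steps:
$O = 9$ ($O = 4 + 5 = 9$)
$x{\left(g \right)} = 9$
$\left(x{\left(-18 \right)} + 248\right) \left(-431\right) = \left(9 + 248\right) \left(-431\right) = 257 \left(-431\right) = -110767$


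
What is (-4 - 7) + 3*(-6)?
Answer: -29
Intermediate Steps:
(-4 - 7) + 3*(-6) = -11 - 18 = -29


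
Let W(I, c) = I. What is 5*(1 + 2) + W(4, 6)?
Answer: 19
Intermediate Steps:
5*(1 + 2) + W(4, 6) = 5*(1 + 2) + 4 = 5*3 + 4 = 15 + 4 = 19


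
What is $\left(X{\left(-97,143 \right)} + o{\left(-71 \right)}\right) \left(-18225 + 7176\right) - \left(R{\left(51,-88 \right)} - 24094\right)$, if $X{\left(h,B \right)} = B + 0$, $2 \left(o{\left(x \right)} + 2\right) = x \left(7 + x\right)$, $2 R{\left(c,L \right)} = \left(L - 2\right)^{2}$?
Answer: $-26641193$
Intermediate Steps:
$R{\left(c,L \right)} = \frac{\left(-2 + L\right)^{2}}{2}$ ($R{\left(c,L \right)} = \frac{\left(L - 2\right)^{2}}{2} = \frac{\left(-2 + L\right)^{2}}{2}$)
$o{\left(x \right)} = -2 + \frac{x \left(7 + x\right)}{2}$
$X{\left(h,B \right)} = B$
$\left(X{\left(-97,143 \right)} + o{\left(-71 \right)}\right) \left(-18225 + 7176\right) - \left(R{\left(51,-88 \right)} - 24094\right) = \left(143 + \left(-2 + \frac{\left(-71\right)^{2}}{2} + \frac{7}{2} \left(-71\right)\right)\right) \left(-18225 + 7176\right) - \left(\frac{\left(-2 - 88\right)^{2}}{2} - 24094\right) = \left(143 - -2270\right) \left(-11049\right) - \left(\frac{\left(-90\right)^{2}}{2} - 24094\right) = \left(143 - -2270\right) \left(-11049\right) - \left(\frac{1}{2} \cdot 8100 - 24094\right) = \left(143 + 2270\right) \left(-11049\right) - \left(4050 - 24094\right) = 2413 \left(-11049\right) - -20044 = -26661237 + 20044 = -26641193$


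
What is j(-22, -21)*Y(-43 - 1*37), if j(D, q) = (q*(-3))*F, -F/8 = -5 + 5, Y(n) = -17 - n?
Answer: 0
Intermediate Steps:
F = 0 (F = -8*(-5 + 5) = -8*0 = 0)
j(D, q) = 0 (j(D, q) = (q*(-3))*0 = -3*q*0 = 0)
j(-22, -21)*Y(-43 - 1*37) = 0*(-17 - (-43 - 1*37)) = 0*(-17 - (-43 - 37)) = 0*(-17 - 1*(-80)) = 0*(-17 + 80) = 0*63 = 0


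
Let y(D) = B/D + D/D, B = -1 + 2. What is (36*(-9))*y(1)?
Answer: -648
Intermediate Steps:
B = 1
y(D) = 1 + 1/D (y(D) = 1/D + D/D = 1/D + 1 = 1 + 1/D)
(36*(-9))*y(1) = (36*(-9))*((1 + 1)/1) = -324*2 = -648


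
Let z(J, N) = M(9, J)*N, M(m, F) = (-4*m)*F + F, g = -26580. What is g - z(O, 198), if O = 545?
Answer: 3750270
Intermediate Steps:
M(m, F) = F - 4*F*m (M(m, F) = -4*F*m + F = F - 4*F*m)
z(J, N) = -35*J*N (z(J, N) = (J*(1 - 4*9))*N = (J*(1 - 36))*N = (J*(-35))*N = (-35*J)*N = -35*J*N)
g - z(O, 198) = -26580 - (-35)*545*198 = -26580 - 1*(-3776850) = -26580 + 3776850 = 3750270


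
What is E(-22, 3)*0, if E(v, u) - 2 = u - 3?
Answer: 0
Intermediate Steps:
E(v, u) = -1 + u (E(v, u) = 2 + (u - 3) = 2 + (-3 + u) = -1 + u)
E(-22, 3)*0 = (-1 + 3)*0 = 2*0 = 0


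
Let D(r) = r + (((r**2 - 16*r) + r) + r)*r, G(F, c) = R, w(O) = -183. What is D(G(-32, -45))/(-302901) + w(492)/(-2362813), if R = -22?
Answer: 41277066481/715698420513 ≈ 0.057674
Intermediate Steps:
G(F, c) = -22
D(r) = r + r*(r**2 - 14*r) (D(r) = r + ((r**2 - 15*r) + r)*r = r + (r**2 - 14*r)*r = r + r*(r**2 - 14*r))
D(G(-32, -45))/(-302901) + w(492)/(-2362813) = -22*(1 + (-22)**2 - 14*(-22))/(-302901) - 183/(-2362813) = -22*(1 + 484 + 308)*(-1/302901) - 183*(-1/2362813) = -22*793*(-1/302901) + 183/2362813 = -17446*(-1/302901) + 183/2362813 = 17446/302901 + 183/2362813 = 41277066481/715698420513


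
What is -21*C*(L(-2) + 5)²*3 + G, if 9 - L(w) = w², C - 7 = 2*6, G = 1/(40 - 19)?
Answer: -2513699/21 ≈ -1.1970e+5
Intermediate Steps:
G = 1/21 ≈ 0.047619
C = 19 (C = 7 + 2*6 = 7 + 12 = 19)
L(w) = 9 - w²
-21*C*(L(-2) + 5)²*3 + G = -21*19*((9 - 1*(-2)²) + 5)²*3 + 1/21 = -21*19*((9 - 1*4) + 5)²*3 + 1/21 = -21*19*((9 - 4) + 5)²*3 + 1/21 = -21*19*(5 + 5)²*3 + 1/21 = -21*19*10²*3 + 1/21 = -21*19*100*3 + 1/21 = -39900*3 + 1/21 = -21*5700 + 1/21 = -119700 + 1/21 = -2513699/21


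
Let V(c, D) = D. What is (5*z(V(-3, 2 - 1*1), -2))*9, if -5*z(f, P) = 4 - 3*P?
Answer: -90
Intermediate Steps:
z(f, P) = -⅘ + 3*P/5 (z(f, P) = -(4 - 3*P)/5 = -⅘ + 3*P/5)
(5*z(V(-3, 2 - 1*1), -2))*9 = (5*(-⅘ + (⅗)*(-2)))*9 = (5*(-⅘ - 6/5))*9 = (5*(-2))*9 = -10*9 = -90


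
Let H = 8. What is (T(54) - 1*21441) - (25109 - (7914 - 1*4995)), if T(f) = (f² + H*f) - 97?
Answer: -40380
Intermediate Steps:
T(f) = -97 + f² + 8*f (T(f) = (f² + 8*f) - 97 = -97 + f² + 8*f)
(T(54) - 1*21441) - (25109 - (7914 - 1*4995)) = ((-97 + 54² + 8*54) - 1*21441) - (25109 - (7914 - 1*4995)) = ((-97 + 2916 + 432) - 21441) - (25109 - (7914 - 4995)) = (3251 - 21441) - (25109 - 1*2919) = -18190 - (25109 - 2919) = -18190 - 1*22190 = -18190 - 22190 = -40380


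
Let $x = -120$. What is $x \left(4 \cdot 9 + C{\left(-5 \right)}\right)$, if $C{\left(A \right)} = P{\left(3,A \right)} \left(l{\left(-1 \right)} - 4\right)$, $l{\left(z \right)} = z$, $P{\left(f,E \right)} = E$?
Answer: $-7320$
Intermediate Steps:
$C{\left(A \right)} = - 5 A$ ($C{\left(A \right)} = A \left(-1 - 4\right) = A \left(-5\right) = - 5 A$)
$x \left(4 \cdot 9 + C{\left(-5 \right)}\right) = - 120 \left(4 \cdot 9 - -25\right) = - 120 \left(36 + 25\right) = \left(-120\right) 61 = -7320$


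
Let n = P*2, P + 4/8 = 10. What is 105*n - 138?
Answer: 1857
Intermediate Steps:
P = 19/2 (P = -½ + 10 = 19/2 ≈ 9.5000)
n = 19 (n = (19/2)*2 = 19)
105*n - 138 = 105*19 - 138 = 1995 - 138 = 1857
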